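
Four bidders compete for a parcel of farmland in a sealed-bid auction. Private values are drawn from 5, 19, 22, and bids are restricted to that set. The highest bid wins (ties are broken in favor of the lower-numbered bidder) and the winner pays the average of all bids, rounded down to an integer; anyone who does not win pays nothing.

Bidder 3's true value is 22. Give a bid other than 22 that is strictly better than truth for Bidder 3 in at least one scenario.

Suppose Bidder 1 bids 5, Bidder 2 bids 5 and Bidder 4 bids 5.
Bid 22: wins, pays 9, utility 22 - 9 = 13.
Bid 19: wins, pays 8, utility 22 - 8 = 14.
So bidding 19 beats truth here (14 > 13).

19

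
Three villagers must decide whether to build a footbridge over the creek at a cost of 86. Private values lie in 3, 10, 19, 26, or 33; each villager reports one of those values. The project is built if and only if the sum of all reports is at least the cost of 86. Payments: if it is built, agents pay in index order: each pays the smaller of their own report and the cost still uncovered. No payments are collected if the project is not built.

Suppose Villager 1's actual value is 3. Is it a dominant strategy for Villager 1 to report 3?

Yes

Check each profile of the others' reports and compare truth against every alternative report.
Others report (3, 3): truth gives 0, best alternative gives 0.
Others report (3, 10): truth gives 0, best alternative gives 0.
Others report (3, 19): truth gives 0, best alternative gives 0.
Others report (3, 26): truth gives 0, best alternative gives 0.
Others report (3, 33): truth gives 0, best alternative gives 0.
Others report (10, 3): truth gives 0, best alternative gives 0.
(Remaining 19 profiles checked similarly; truth is weakly best in each.)
In every case the truthful report is at least as good as any alternative, so it is a dominant strategy.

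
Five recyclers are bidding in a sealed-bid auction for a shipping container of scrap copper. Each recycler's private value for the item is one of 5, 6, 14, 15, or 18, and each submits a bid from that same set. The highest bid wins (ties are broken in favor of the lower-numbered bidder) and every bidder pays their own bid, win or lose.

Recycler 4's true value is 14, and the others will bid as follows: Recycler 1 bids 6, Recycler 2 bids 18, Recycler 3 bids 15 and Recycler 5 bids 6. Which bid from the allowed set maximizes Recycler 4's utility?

5

Bid 5: loses but pays 5, utility -5.
Bid 6: loses but pays 6, utility -6.
Bid 14: loses but pays 14, utility -14.
Bid 15: loses but pays 15, utility -15.
Bid 18: loses but pays 18, utility -18.
The best choice is 5 with utility -5.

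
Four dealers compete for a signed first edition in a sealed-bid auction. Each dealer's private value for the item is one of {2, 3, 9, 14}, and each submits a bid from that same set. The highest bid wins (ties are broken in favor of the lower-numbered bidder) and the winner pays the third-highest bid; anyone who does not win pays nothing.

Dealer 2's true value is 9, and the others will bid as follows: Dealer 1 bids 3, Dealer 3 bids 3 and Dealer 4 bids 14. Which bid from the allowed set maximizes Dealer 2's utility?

Bid 2: loses, pays 0, utility 0.
Bid 3: loses, pays 0, utility 0.
Bid 9: loses, pays 0, utility 0.
Bid 14: wins, pays 3, utility 9 - 3 = 6.
The best choice is 14 with utility 6.

14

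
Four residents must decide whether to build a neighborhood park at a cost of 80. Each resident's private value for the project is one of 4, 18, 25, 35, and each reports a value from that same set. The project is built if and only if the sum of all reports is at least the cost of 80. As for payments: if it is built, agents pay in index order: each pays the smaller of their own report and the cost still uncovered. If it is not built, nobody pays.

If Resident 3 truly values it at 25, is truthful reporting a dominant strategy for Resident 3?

Consider the case where Resident 1 reports 4, Resident 2 reports 25 and Resident 4 reports 35.
Truthful report 25: project built, pays 25, utility 25 - 25 = 0.
Report 18 instead: project built, pays 18, utility 25 - 18 = 7.
Since 7 > 0, reporting 18 is strictly better here, so truthful reporting is not dominant.

No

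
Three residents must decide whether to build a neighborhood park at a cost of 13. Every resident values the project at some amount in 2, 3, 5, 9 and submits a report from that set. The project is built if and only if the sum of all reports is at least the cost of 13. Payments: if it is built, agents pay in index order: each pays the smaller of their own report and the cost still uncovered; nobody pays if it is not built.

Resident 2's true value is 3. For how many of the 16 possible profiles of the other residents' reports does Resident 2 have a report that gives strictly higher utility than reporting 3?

7

Others report (2, 9): truth gives 0; report 2 gives 1 > 0. Violating.
Others report (3, 9): truth gives 0; report 2 gives 1 > 0. Violating.
Others report (5, 9): truth gives 0; report 2 gives 1 > 0. Violating.
Others report (9, 2): truth gives 0; report 2 gives 1 > 0. Violating.
Others report (2, 2): truth gives 0; no alternative beats it.
Others report (2, 3): truth gives 0; no alternative beats it.
(Checking all 16 profiles: 7 have a profitable deviation, 9 do not.)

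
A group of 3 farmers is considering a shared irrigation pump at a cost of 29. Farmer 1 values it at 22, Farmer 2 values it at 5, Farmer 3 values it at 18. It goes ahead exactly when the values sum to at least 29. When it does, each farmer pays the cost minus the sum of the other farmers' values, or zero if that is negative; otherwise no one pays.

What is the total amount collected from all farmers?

Total value 45 ≥ cost 29, so it is built.
Farmer 1: others sum to 23; max(0, 29 - 23) = 6.
Farmer 2: others sum to 40; max(0, 29 - 40) = 0.
Farmer 3: others sum to 27; max(0, 29 - 27) = 2.
Total collected = 6 + 0 + 2 = 8.

8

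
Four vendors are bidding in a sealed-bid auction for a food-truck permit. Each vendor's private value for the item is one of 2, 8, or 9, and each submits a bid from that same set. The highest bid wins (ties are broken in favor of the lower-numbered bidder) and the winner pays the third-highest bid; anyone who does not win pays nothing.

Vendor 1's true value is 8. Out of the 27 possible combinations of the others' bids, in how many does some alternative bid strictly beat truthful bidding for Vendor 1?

Others bid (2, 2, 9): truth gives 0; bid 9 gives 6 > 0. Violating.
Others bid (2, 9, 2): truth gives 0; bid 9 gives 6 > 0. Violating.
Others bid (9, 2, 2): truth gives 0; bid 9 gives 6 > 0. Violating.
Others bid (2, 2, 2): truth gives 6; no alternative beats it.
Others bid (2, 2, 8): truth gives 6; no alternative beats it.
(Checking all 27 profiles: 3 have a profitable deviation, 24 do not.)

3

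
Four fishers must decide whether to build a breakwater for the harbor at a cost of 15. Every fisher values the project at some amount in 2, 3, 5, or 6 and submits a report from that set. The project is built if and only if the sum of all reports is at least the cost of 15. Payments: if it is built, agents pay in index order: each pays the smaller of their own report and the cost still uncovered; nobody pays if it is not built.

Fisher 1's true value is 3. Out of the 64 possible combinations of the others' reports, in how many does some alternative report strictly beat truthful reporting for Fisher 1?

29

Others report (2, 5, 6): truth gives 0; report 2 gives 1 > 0. Violating.
Others report (2, 6, 5): truth gives 0; report 2 gives 1 > 0. Violating.
Others report (2, 6, 6): truth gives 0; report 2 gives 1 > 0. Violating.
Others report (3, 5, 5): truth gives 0; report 2 gives 1 > 0. Violating.
Others report (2, 2, 2): truth gives 0; no alternative beats it.
Others report (2, 2, 3): truth gives 0; no alternative beats it.
(Checking all 64 profiles: 29 have a profitable deviation, 35 do not.)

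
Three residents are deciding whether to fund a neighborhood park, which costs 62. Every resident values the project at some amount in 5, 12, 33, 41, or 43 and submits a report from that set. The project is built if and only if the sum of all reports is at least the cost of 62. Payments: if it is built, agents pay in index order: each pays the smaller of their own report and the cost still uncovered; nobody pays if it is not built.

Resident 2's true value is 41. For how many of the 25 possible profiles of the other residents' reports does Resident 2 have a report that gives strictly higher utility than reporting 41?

17

Others report (5, 33): truth gives 0; report 33 gives 8 > 0. Violating.
Others report (5, 41): truth gives 0; report 33 gives 8 > 0. Violating.
Others report (5, 43): truth gives 0; report 33 gives 8 > 0. Violating.
Others report (12, 33): truth gives 0; report 33 gives 8 > 0. Violating.
Others report (5, 5): truth gives 0; no alternative beats it.
Others report (5, 12): truth gives 0; no alternative beats it.
(Checking all 25 profiles: 17 have a profitable deviation, 8 do not.)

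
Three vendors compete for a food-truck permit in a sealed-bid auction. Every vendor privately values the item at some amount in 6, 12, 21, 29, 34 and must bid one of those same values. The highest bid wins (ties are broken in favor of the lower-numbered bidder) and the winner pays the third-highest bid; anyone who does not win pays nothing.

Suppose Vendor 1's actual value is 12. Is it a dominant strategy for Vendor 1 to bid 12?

Consider the case where Vendor 2 bids 6 and Vendor 3 bids 21.
Truthful bid 12: loses, pays 0, utility 0.
Bid 21 instead: wins, pays 6, utility 12 - 6 = 6.
Since 6 > 0, bidding 21 is strictly better here, so truthful bidding is not dominant.

No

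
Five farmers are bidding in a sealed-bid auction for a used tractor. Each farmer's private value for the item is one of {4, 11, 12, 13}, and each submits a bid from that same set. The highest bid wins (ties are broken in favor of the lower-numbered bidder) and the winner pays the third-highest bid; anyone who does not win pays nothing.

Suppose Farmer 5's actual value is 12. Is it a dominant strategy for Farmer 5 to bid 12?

Consider the case where Farmer 1 bids 4, Farmer 2 bids 4, Farmer 3 bids 4 and Farmer 4 bids 12.
Truthful bid 12: loses, pays 0, utility 0.
Bid 13 instead: wins, pays 4, utility 12 - 4 = 8.
Since 8 > 0, bidding 13 is strictly better here, so truthful bidding is not dominant.

No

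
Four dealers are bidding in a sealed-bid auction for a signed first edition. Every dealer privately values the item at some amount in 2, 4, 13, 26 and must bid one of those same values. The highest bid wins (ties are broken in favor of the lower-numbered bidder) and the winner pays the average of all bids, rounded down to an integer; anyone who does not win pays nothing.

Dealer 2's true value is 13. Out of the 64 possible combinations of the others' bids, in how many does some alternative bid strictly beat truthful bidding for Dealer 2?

8

Others bid (2, 2, 2): truth gives 9; bid 4 gives 11 > 9. Violating.
Others bid (2, 2, 4): truth gives 8; bid 4 gives 10 > 8. Violating.
Others bid (2, 4, 2): truth gives 8; bid 4 gives 10 > 8. Violating.
Others bid (2, 4, 4): truth gives 8; bid 4 gives 10 > 8. Violating.
Others bid (2, 2, 13): truth gives 6; no alternative beats it.
Others bid (2, 2, 26): truth gives 0; no alternative beats it.
(Checking all 64 profiles: 8 have a profitable deviation, 56 do not.)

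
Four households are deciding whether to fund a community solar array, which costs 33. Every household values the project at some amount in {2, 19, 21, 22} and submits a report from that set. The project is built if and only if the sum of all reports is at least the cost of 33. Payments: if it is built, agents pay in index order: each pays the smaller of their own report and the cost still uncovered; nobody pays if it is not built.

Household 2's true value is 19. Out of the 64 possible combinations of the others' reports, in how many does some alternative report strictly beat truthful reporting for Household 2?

54

Others report (2, 19, 19): truth gives 0; report 2 gives 17 > 0. Violating.
Others report (2, 19, 21): truth gives 0; report 2 gives 17 > 0. Violating.
Others report (2, 19, 22): truth gives 0; report 2 gives 17 > 0. Violating.
Others report (2, 21, 19): truth gives 0; report 2 gives 17 > 0. Violating.
Others report (2, 2, 2): truth gives 0; no alternative beats it.
Others report (2, 2, 19): truth gives 0; no alternative beats it.
(Checking all 64 profiles: 54 have a profitable deviation, 10 do not.)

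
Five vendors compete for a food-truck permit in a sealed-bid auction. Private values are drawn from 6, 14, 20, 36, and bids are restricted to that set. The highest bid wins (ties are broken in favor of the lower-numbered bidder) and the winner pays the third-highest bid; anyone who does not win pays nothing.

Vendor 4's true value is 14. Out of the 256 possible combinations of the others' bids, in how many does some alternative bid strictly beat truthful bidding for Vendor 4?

Others bid (6, 6, 6, 20): truth gives 0; bid 20 gives 8 > 0. Violating.
Others bid (6, 6, 6, 36): truth gives 0; bid 36 gives 8 > 0. Violating.
Others bid (6, 6, 14, 6): truth gives 0; bid 20 gives 8 > 0. Violating.
Others bid (6, 6, 20, 6): truth gives 0; bid 36 gives 8 > 0. Violating.
Others bid (6, 6, 6, 6): truth gives 8; no alternative beats it.
Others bid (6, 6, 6, 14): truth gives 8; no alternative beats it.
(Checking all 256 profiles: 8 have a profitable deviation, 248 do not.)

8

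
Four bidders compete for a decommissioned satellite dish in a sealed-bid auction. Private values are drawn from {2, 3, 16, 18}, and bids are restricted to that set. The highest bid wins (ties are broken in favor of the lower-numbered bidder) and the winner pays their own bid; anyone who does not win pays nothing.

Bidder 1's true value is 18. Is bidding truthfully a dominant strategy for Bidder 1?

No

Consider the case where Bidder 2 bids 2, Bidder 3 bids 2 and Bidder 4 bids 2.
Truthful bid 18: wins, pays 18, utility 18 - 18 = 0.
Bid 2 instead: wins, pays 2, utility 18 - 2 = 16.
Since 16 > 0, bidding 2 is strictly better here, so truthful bidding is not dominant.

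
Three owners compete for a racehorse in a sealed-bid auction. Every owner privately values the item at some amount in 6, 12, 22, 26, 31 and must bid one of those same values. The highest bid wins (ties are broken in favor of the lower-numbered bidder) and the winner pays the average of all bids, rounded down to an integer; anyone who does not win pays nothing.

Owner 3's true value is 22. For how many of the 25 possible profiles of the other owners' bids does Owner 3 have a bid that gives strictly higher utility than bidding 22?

Others bid (6, 6): truth gives 11; bid 12 gives 14 > 11. Violating.
Others bid (6, 22): truth gives 0; bid 26 gives 4 > 0. Violating.
Others bid (6, 26): truth gives 0; bid 31 gives 1 > 0. Violating.
Others bid (12, 22): truth gives 0; bid 26 gives 2 > 0. Violating.
Others bid (6, 12): truth gives 9; no alternative beats it.
Others bid (6, 31): truth gives 0; no alternative beats it.
(Checking all 25 profiles: 7 have a profitable deviation, 18 do not.)

7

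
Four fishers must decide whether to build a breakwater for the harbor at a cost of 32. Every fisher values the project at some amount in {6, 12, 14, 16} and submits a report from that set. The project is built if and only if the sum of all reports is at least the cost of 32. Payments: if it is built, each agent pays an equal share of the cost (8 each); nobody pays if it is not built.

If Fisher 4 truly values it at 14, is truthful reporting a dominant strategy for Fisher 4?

Yes

Check each profile of the others' reports and compare truth against every alternative report.
Others report (6, 6, 6): truth gives 6, best alternative gives 6.
Others report (6, 6, 12): truth gives 6, best alternative gives 6.
Others report (6, 6, 14): truth gives 6, best alternative gives 6.
Others report (6, 6, 16): truth gives 6, best alternative gives 6.
Others report (6, 12, 6): truth gives 6, best alternative gives 6.
Others report (6, 12, 12): truth gives 6, best alternative gives 6.
(Remaining 58 profiles checked similarly; truth is weakly best in each.)
In every case the truthful report is at least as good as any alternative, so it is a dominant strategy.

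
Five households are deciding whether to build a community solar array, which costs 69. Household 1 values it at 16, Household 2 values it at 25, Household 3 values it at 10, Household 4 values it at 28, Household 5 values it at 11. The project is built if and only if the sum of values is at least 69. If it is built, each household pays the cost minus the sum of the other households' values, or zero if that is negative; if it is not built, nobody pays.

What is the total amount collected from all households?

Total value 90 ≥ cost 69, so it is built.
Household 1: others sum to 74; max(0, 69 - 74) = 0.
Household 2: others sum to 65; max(0, 69 - 65) = 4.
Household 3: others sum to 80; max(0, 69 - 80) = 0.
Household 4: others sum to 62; max(0, 69 - 62) = 7.
Household 5: others sum to 79; max(0, 69 - 79) = 0.
Total collected = 0 + 4 + 0 + 7 + 0 = 11.

11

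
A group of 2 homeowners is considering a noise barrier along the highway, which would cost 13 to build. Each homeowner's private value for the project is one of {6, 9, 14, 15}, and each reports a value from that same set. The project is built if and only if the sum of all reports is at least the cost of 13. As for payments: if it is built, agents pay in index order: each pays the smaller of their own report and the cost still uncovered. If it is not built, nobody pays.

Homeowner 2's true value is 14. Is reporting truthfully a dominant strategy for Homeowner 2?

Yes

Check each profile of the others' reports and compare truth against every alternative report.
Others report (14): truth gives 14, best alternative gives 14.
Others report (15): truth gives 14, best alternative gives 14.
Others report (9): truth gives 10, best alternative gives 10.
Others report (6): truth gives 7, best alternative gives 7.
In every case the truthful report is at least as good as any alternative, so it is a dominant strategy.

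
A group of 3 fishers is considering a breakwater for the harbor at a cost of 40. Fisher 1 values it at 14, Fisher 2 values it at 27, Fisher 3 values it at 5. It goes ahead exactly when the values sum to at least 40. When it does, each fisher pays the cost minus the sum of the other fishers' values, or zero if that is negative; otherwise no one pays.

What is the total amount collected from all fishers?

Total value 46 ≥ cost 40, so it is built.
Fisher 1: others sum to 32; max(0, 40 - 32) = 8.
Fisher 2: others sum to 19; max(0, 40 - 19) = 21.
Fisher 3: others sum to 41; max(0, 40 - 41) = 0.
Total collected = 8 + 21 + 0 = 29.

29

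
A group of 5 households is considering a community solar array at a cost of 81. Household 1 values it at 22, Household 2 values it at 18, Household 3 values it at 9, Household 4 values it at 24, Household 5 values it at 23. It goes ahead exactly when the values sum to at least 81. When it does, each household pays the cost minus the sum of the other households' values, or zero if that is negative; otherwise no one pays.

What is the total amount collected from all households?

27

Total value 96 ≥ cost 81, so it is built.
Household 1: others sum to 74; max(0, 81 - 74) = 7.
Household 2: others sum to 78; max(0, 81 - 78) = 3.
Household 3: others sum to 87; max(0, 81 - 87) = 0.
Household 4: others sum to 72; max(0, 81 - 72) = 9.
Household 5: others sum to 73; max(0, 81 - 73) = 8.
Total collected = 7 + 3 + 0 + 9 + 8 = 27.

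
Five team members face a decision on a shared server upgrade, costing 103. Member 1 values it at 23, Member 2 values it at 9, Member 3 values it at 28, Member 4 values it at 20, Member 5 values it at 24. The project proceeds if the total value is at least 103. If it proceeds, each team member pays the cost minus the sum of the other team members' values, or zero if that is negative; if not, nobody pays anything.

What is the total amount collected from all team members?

99

Total value 104 ≥ cost 103, so it is built.
Member 1: others sum to 81; max(0, 103 - 81) = 22.
Member 2: others sum to 95; max(0, 103 - 95) = 8.
Member 3: others sum to 76; max(0, 103 - 76) = 27.
Member 4: others sum to 84; max(0, 103 - 84) = 19.
Member 5: others sum to 80; max(0, 103 - 80) = 23.
Total collected = 22 + 8 + 27 + 19 + 23 = 99.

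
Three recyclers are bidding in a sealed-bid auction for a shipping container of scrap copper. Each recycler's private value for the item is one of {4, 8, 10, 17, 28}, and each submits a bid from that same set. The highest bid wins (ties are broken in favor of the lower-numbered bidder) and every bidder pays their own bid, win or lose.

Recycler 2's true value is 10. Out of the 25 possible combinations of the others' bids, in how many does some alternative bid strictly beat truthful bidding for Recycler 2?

21

Others bid (4, 4): truth gives 0; bid 8 gives 2 > 0. Violating.
Others bid (4, 8): truth gives 0; bid 8 gives 2 > 0. Violating.
Others bid (4, 17): truth gives -10; bid 4 gives -4 > -10. Violating.
Others bid (4, 28): truth gives -10; bid 4 gives -4 > -10. Violating.
Others bid (4, 10): truth gives 0; no alternative beats it.
Others bid (8, 4): truth gives 0; no alternative beats it.
(Checking all 25 profiles: 21 have a profitable deviation, 4 do not.)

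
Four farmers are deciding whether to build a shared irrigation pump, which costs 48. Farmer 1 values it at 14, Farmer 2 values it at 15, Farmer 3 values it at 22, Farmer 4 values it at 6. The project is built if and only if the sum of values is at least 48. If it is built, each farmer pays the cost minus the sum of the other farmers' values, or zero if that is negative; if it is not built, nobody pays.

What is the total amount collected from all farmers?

24

Total value 57 ≥ cost 48, so it is built.
Farmer 1: others sum to 43; max(0, 48 - 43) = 5.
Farmer 2: others sum to 42; max(0, 48 - 42) = 6.
Farmer 3: others sum to 35; max(0, 48 - 35) = 13.
Farmer 4: others sum to 51; max(0, 48 - 51) = 0.
Total collected = 5 + 6 + 13 + 0 = 24.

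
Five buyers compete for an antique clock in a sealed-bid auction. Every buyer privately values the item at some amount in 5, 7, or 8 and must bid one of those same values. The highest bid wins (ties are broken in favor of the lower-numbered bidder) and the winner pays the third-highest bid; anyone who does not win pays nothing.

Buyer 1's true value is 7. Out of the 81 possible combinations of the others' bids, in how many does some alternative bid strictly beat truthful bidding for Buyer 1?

4

Others bid (5, 5, 5, 8): truth gives 0; bid 8 gives 2 > 0. Violating.
Others bid (5, 5, 8, 5): truth gives 0; bid 8 gives 2 > 0. Violating.
Others bid (5, 8, 5, 5): truth gives 0; bid 8 gives 2 > 0. Violating.
Others bid (8, 5, 5, 5): truth gives 0; bid 8 gives 2 > 0. Violating.
Others bid (5, 5, 5, 5): truth gives 2; no alternative beats it.
Others bid (5, 5, 5, 7): truth gives 2; no alternative beats it.
(Checking all 81 profiles: 4 have a profitable deviation, 77 do not.)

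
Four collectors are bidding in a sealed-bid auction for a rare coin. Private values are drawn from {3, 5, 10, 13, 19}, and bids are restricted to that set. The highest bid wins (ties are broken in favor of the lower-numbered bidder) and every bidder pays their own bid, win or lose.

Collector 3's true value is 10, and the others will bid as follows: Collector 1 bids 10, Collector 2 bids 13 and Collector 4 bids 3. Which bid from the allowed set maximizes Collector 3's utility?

Bid 3: loses but pays 3, utility -3.
Bid 5: loses but pays 5, utility -5.
Bid 10: loses but pays 10, utility -10.
Bid 13: loses but pays 13, utility -13.
Bid 19: wins, pays 19, utility 10 - 19 = -9.
The best choice is 3 with utility -3.

3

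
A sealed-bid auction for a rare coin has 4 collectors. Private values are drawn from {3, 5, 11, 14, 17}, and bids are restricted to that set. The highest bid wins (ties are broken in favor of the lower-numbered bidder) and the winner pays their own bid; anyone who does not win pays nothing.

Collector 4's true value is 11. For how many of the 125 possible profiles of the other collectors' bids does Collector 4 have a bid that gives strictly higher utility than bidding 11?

Others bid (3, 3, 3): truth gives 0; bid 5 gives 6 > 0. Violating.
Others bid (3, 3, 5): truth gives 0; no alternative beats it.
Others bid (3, 3, 11): truth gives 0; no alternative beats it.
(Checking all 125 profiles: 1 has a profitable deviation, 124 do not.)

1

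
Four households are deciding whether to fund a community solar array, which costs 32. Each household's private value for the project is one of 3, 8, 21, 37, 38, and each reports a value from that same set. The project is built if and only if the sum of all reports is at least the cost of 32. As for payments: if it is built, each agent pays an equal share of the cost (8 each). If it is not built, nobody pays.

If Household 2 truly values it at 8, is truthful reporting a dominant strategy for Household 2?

Yes

Check each profile of the others' reports and compare truth against every alternative report.
Others report (3, 3, 3): truth gives 0, best alternative gives 0.
Others report (3, 3, 8): truth gives 0, best alternative gives 0.
Others report (3, 3, 21): truth gives 0, best alternative gives 0.
Others report (3, 3, 37): truth gives 0, best alternative gives 0.
Others report (3, 3, 38): truth gives 0, best alternative gives 0.
Others report (3, 8, 3): truth gives 0, best alternative gives 0.
(Remaining 119 profiles checked similarly; truth is weakly best in each.)
In every case the truthful report is at least as good as any alternative, so it is a dominant strategy.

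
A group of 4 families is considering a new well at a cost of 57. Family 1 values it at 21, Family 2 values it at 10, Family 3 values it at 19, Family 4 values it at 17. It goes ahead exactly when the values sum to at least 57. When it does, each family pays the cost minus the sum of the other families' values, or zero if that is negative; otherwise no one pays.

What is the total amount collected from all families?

27

Total value 67 ≥ cost 57, so it is built.
Family 1: others sum to 46; max(0, 57 - 46) = 11.
Family 2: others sum to 57; max(0, 57 - 57) = 0.
Family 3: others sum to 48; max(0, 57 - 48) = 9.
Family 4: others sum to 50; max(0, 57 - 50) = 7.
Total collected = 11 + 0 + 9 + 7 = 27.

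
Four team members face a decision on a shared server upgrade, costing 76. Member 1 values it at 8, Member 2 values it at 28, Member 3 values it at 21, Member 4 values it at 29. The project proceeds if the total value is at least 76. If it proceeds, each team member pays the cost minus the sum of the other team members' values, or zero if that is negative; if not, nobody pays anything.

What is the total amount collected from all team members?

48

Total value 86 ≥ cost 76, so it is built.
Member 1: others sum to 78; max(0, 76 - 78) = 0.
Member 2: others sum to 58; max(0, 76 - 58) = 18.
Member 3: others sum to 65; max(0, 76 - 65) = 11.
Member 4: others sum to 57; max(0, 76 - 57) = 19.
Total collected = 0 + 18 + 11 + 19 = 48.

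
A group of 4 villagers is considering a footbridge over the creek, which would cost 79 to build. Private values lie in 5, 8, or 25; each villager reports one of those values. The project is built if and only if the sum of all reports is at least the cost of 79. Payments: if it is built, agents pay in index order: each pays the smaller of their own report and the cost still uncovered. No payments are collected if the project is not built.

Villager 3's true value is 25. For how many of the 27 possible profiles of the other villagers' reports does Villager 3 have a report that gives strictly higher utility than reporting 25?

1

Others report (25, 25, 25): truth gives 0; report 5 gives 20 > 0. Violating.
Others report (5, 5, 5): truth gives 0; no alternative beats it.
Others report (5, 5, 8): truth gives 0; no alternative beats it.
(Checking all 27 profiles: 1 has a profitable deviation, 26 do not.)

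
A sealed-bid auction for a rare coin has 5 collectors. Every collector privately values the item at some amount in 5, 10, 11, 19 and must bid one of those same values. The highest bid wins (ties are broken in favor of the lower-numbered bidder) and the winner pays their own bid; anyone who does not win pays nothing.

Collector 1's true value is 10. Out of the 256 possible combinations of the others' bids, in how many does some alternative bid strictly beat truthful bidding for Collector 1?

Others bid (5, 5, 5, 5): truth gives 0; bid 5 gives 5 > 0. Violating.
Others bid (5, 5, 5, 10): truth gives 0; no alternative beats it.
Others bid (5, 5, 5, 11): truth gives 0; no alternative beats it.
(Checking all 256 profiles: 1 has a profitable deviation, 255 do not.)

1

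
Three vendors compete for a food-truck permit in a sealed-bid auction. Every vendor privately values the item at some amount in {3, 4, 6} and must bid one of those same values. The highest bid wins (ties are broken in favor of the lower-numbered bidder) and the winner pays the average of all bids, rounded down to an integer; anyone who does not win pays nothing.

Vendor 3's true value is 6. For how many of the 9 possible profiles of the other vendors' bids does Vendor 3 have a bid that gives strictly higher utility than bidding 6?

Others bid (3, 3): truth gives 2; bid 4 gives 3 > 2. Violating.
Others bid (3, 4): truth gives 2; no alternative beats it.
Others bid (3, 6): truth gives 0; no alternative beats it.
(Checking all 9 profiles: 1 has a profitable deviation, 8 do not.)

1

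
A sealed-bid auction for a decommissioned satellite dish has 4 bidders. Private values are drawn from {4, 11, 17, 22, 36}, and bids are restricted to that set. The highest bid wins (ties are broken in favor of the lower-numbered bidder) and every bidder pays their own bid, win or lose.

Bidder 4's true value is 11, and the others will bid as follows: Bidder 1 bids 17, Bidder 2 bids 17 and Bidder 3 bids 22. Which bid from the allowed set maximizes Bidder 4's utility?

Bid 4: loses but pays 4, utility -4.
Bid 11: loses but pays 11, utility -11.
Bid 17: loses but pays 17, utility -17.
Bid 22: loses but pays 22, utility -22.
Bid 36: wins, pays 36, utility 11 - 36 = -25.
The best choice is 4 with utility -4.

4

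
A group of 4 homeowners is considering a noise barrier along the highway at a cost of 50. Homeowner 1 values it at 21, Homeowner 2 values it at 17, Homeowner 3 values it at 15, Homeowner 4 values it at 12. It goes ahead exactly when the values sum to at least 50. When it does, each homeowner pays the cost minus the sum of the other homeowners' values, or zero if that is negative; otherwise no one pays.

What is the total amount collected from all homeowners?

Total value 65 ≥ cost 50, so it is built.
Homeowner 1: others sum to 44; max(0, 50 - 44) = 6.
Homeowner 2: others sum to 48; max(0, 50 - 48) = 2.
Homeowner 3: others sum to 50; max(0, 50 - 50) = 0.
Homeowner 4: others sum to 53; max(0, 50 - 53) = 0.
Total collected = 6 + 2 + 0 + 0 = 8.

8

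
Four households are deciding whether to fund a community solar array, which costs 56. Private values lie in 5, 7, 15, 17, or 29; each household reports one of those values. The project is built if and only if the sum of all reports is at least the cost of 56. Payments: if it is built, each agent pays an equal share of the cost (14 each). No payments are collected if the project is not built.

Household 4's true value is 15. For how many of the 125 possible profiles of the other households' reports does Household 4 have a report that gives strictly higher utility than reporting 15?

Others report (5, 5, 17): truth gives 0; report 29 gives 1 > 0. Violating.
Others report (5, 5, 29): truth gives 0; report 17 gives 1 > 0. Violating.
Others report (5, 7, 15): truth gives 0; report 29 gives 1 > 0. Violating.
Others report (5, 7, 17): truth gives 0; report 29 gives 1 > 0. Violating.
Others report (5, 5, 5): truth gives 0; no alternative beats it.
Others report (5, 5, 7): truth gives 0; no alternative beats it.
(Checking all 125 profiles: 45 have a profitable deviation, 80 do not.)

45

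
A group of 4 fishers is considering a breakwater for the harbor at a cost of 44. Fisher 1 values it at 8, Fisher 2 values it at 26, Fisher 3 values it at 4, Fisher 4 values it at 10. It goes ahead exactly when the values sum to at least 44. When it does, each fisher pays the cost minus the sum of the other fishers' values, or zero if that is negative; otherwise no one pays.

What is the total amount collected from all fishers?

32

Total value 48 ≥ cost 44, so it is built.
Fisher 1: others sum to 40; max(0, 44 - 40) = 4.
Fisher 2: others sum to 22; max(0, 44 - 22) = 22.
Fisher 3: others sum to 44; max(0, 44 - 44) = 0.
Fisher 4: others sum to 38; max(0, 44 - 38) = 6.
Total collected = 4 + 22 + 0 + 6 = 32.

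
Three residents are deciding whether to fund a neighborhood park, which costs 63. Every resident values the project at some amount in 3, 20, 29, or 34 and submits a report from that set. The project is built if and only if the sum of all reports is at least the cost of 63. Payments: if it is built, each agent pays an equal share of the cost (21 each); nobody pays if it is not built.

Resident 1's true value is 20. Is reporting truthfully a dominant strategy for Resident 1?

Consider the case where Resident 2 reports 20 and Resident 3 reports 29.
Truthful report 20: project built, pays 21, utility 20 - 21 = -1.
Report 3 instead: project not built, utility 0.
Since 0 > -1, reporting 3 is strictly better here, so truthful reporting is not dominant.

No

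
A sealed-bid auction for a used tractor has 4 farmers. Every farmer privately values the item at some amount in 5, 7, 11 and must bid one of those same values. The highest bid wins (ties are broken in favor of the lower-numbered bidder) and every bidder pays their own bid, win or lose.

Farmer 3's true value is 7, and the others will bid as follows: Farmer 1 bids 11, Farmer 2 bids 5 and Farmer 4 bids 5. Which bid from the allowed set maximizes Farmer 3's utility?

5

Bid 5: loses but pays 5, utility -5.
Bid 7: loses but pays 7, utility -7.
Bid 11: loses but pays 11, utility -11.
The best choice is 5 with utility -5.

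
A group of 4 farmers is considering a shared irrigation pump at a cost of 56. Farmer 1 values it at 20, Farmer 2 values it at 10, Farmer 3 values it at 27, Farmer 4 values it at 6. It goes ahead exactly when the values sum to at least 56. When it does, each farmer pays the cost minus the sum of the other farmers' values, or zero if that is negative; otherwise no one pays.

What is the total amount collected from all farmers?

Total value 63 ≥ cost 56, so it is built.
Farmer 1: others sum to 43; max(0, 56 - 43) = 13.
Farmer 2: others sum to 53; max(0, 56 - 53) = 3.
Farmer 3: others sum to 36; max(0, 56 - 36) = 20.
Farmer 4: others sum to 57; max(0, 56 - 57) = 0.
Total collected = 13 + 3 + 20 + 0 = 36.

36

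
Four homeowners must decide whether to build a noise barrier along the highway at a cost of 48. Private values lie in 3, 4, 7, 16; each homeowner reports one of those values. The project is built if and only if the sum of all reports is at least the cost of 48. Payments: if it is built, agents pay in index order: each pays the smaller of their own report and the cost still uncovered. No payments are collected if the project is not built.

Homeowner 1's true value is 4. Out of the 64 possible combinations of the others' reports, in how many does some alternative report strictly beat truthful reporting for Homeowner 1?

Others report (16, 16, 16): truth gives 0; report 3 gives 1 > 0. Violating.
Others report (3, 3, 3): truth gives 0; no alternative beats it.
Others report (3, 3, 4): truth gives 0; no alternative beats it.
(Checking all 64 profiles: 1 has a profitable deviation, 63 do not.)

1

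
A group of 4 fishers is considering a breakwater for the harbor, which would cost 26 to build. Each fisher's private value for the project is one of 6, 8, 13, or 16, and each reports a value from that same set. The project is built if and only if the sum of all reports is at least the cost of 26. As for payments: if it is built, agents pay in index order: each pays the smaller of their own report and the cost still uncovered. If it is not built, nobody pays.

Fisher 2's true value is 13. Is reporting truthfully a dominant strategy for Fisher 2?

Consider the case where Fisher 1 reports 6, Fisher 3 reports 6 and Fisher 4 reports 6.
Truthful report 13: project built, pays 13, utility 13 - 13 = 0.
Report 8 instead: project built, pays 8, utility 13 - 8 = 5.
Since 5 > 0, reporting 8 is strictly better here, so truthful reporting is not dominant.

No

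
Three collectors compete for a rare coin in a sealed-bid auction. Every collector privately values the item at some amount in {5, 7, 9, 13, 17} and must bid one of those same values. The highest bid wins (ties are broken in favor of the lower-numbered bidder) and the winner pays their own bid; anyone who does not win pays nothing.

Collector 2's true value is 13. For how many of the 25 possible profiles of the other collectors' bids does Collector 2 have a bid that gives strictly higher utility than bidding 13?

6

Others bid (5, 5): truth gives 0; bid 7 gives 6 > 0. Violating.
Others bid (5, 7): truth gives 0; bid 7 gives 6 > 0. Violating.
Others bid (5, 9): truth gives 0; bid 9 gives 4 > 0. Violating.
Others bid (7, 5): truth gives 0; bid 9 gives 4 > 0. Violating.
Others bid (5, 13): truth gives 0; no alternative beats it.
Others bid (5, 17): truth gives 0; no alternative beats it.
(Checking all 25 profiles: 6 have a profitable deviation, 19 do not.)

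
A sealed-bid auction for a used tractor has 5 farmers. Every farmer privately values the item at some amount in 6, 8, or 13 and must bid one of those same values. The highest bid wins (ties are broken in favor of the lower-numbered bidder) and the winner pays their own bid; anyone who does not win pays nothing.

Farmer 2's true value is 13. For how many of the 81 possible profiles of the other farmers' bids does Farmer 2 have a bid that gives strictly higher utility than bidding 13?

8

Others bid (6, 6, 6, 6): truth gives 0; bid 8 gives 5 > 0. Violating.
Others bid (6, 6, 6, 8): truth gives 0; bid 8 gives 5 > 0. Violating.
Others bid (6, 6, 8, 6): truth gives 0; bid 8 gives 5 > 0. Violating.
Others bid (6, 6, 8, 8): truth gives 0; bid 8 gives 5 > 0. Violating.
Others bid (6, 6, 6, 13): truth gives 0; no alternative beats it.
Others bid (6, 6, 8, 13): truth gives 0; no alternative beats it.
(Checking all 81 profiles: 8 have a profitable deviation, 73 do not.)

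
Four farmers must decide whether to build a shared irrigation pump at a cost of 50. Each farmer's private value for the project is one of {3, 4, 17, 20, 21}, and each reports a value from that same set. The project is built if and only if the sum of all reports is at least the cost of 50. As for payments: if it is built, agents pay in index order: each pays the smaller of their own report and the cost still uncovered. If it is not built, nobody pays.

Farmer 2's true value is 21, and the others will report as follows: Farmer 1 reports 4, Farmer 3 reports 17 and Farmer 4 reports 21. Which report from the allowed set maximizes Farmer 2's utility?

17

Report 3: project not built, utility 0.
Report 4: project not built, utility 0.
Report 17: project built, pays 17, utility 21 - 17 = 4.
Report 20: project built, pays 20, utility 21 - 20 = 1.
Report 21: project built, pays 21, utility 21 - 21 = 0.
The best choice is 17 with utility 4.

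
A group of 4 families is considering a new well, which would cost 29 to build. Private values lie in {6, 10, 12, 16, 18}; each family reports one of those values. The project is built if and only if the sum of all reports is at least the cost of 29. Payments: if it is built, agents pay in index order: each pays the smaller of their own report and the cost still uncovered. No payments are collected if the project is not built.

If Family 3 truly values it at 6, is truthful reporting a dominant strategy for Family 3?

Yes

Check each profile of the others' reports and compare truth against every alternative report.
Others report (6, 6, 10): truth gives 0, best alternative gives -4.
Others report (6, 6, 12): truth gives 0, best alternative gives -4.
Others report (6, 6, 16): truth gives 0, best alternative gives -4.
Others report (6, 6, 18): truth gives 0, best alternative gives -4.
Others report (6, 10, 6): truth gives 0, best alternative gives -4.
Others report (6, 10, 10): truth gives 0, best alternative gives -4.
(Remaining 119 profiles checked similarly; truth is weakly best in each.)
In every case the truthful report is at least as good as any alternative, so it is a dominant strategy.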